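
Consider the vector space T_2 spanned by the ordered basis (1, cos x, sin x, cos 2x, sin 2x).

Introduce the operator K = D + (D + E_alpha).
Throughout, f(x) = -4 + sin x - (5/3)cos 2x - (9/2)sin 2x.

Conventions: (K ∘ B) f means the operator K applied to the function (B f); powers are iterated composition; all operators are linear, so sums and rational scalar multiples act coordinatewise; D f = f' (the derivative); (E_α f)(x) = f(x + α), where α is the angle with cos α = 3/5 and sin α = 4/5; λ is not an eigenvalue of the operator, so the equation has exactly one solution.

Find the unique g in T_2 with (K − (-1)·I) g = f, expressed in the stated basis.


write g with unknown coordinates in the stated basis and equate coefficients in (K − (-1)·I) g = f
solving from the highest basis element down gives g = -2 - (7/26)cos x + (2/13)sin x + (132/157)cos 2x - (863/1884)sin 2x
check: K g = -2 + (7/26)cos x + (11/13)sin x - (1181/471)cos 2x - (7615/1884)sin 2x
so K g − (-1)·g = -4 + sin x - (5/3)cos 2x - (9/2)sin 2x = f ✓

the image equals g(x) = -2 - (7/26)cos x + (2/13)sin x + (132/157)cos 2x - (863/1884)sin 2x


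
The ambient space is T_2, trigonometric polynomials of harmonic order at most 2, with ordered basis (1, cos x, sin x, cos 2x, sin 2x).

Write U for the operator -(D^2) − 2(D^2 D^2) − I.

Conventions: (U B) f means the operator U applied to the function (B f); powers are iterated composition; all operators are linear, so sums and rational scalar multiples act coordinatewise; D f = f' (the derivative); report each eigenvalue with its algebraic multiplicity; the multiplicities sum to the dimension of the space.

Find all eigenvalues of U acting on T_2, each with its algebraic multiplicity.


λ = -29 (multiplicity 2), λ = -2 (multiplicity 2), λ = -1 (multiplicity 1)

image of 1: -1
image of cos x: -2cos x
image of sin x: -2sin x
image of cos 2x: -29cos 2x
image of sin 2x: -29sin 2x
the matrix is diagonal; its diagonal is (-1, -2, -2, -29, -29)
for a triangular matrix the eigenvalues are the diagonal entries, with algebraic multiplicity their repetition count


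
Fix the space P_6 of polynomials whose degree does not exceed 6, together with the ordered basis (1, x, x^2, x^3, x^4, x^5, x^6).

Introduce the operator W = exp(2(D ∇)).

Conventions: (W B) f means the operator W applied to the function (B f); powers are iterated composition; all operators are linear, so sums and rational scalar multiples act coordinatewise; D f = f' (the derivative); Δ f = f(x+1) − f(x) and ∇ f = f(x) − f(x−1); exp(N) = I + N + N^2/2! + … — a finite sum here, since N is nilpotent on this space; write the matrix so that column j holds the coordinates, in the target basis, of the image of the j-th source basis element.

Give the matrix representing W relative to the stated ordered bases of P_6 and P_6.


image of 1: 1
image of x: x
image of x^2: x^2 + 4
image of x^3: x^3 + 12x - 6
image of x^4: x^4 + 24x^2 - 24x + 56
image of x^5: x^5 + 40x^3 - 60x^2 + 280x - 250
image of x^6: x^6 + 60x^4 - 120x^3 + 840x^2 - 1500x + 1812
each image's coordinates form column j of the matrix

the matrix is [[1, 0, 4, -6, 56, -250, 1812]; [0, 1, 0, 12, -24, 280, -1500]; [0, 0, 1, 0, 24, -60, 840]; [0, 0, 0, 1, 0, 40, -120]; [0, 0, 0, 0, 1, 0, 60]; [0, 0, 0, 0, 0, 1, 0]; [0, 0, 0, 0, 0, 0, 1]] (rows listed top to bottom)


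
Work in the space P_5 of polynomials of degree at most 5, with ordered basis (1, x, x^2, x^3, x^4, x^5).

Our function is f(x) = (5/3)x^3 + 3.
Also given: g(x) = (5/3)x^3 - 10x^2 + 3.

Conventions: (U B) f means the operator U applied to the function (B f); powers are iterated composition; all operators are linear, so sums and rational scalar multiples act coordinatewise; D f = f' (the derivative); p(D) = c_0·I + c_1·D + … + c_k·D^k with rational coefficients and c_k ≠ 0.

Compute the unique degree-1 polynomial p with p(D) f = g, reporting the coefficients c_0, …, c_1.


c_0 = 1, c_1 = -2

D^0 f = (5/3)x^3 + 3
D^1 f = 5x^2
matching coefficients of g against c_0 f + c_1 Df + … from the top degree down determines the c_i
solution: c_0 = 1, c_1 = -2


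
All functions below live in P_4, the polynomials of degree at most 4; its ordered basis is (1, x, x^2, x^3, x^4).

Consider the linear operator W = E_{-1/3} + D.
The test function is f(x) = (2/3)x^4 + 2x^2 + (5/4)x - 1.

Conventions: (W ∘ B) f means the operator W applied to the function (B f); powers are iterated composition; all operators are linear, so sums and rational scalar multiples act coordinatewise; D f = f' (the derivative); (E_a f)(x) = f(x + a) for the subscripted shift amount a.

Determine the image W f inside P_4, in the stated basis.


E_{-1/3} f = (2/3)x^4 - (8/9)x^3 + (22/9)x^2 - (59/324)x - 1153/972
D f = (8/3)x^3 + 4x + 5/4
(E_{-1/3} + D) f = (2/3)x^4 + (16/9)x^3 + (22/9)x^2 + (1237/324)x + 31/486

the result is g(x) = (2/3)x^4 + (16/9)x^3 + (22/9)x^2 + (1237/324)x + 31/486


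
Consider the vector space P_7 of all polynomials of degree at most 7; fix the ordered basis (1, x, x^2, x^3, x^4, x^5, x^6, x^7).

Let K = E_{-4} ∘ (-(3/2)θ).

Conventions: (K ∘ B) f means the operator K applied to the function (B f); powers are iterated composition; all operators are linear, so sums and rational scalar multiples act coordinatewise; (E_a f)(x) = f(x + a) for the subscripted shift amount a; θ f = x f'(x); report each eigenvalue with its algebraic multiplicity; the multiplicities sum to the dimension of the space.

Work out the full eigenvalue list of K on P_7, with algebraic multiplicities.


image of 1: 0
image of x: -(3/2)x + 6
image of x^2: -3x^2 + 24x - 48
image of x^3: -(9/2)x^3 + 54x^2 - 216x + 288
image of x^4: -6x^4 + 96x^3 - 576x^2 + 1536x - 1536
image of x^5: -(15/2)x^5 + 150x^4 - 1200x^3 + 4800x^2 - 9600x + 7680
image of x^6: -9x^6 + 216x^5 - 2160x^4 + 11520x^3 - 34560x^2 + 55296x - 36864
image of x^7: -(21/2)x^7 + 294x^6 - 3528x^5 + 23520x^4 - 94080x^3 + 225792x^2 - 301056x + 172032
the matrix is upper triangular; its diagonal is (0, -3/2, -3, -9/2, -6, -15/2, -9, -21/2)
for a triangular matrix the eigenvalues are the diagonal entries, with algebraic multiplicity their repetition count

λ = -21/2 (multiplicity 1), λ = -9 (multiplicity 1), λ = -15/2 (multiplicity 1), λ = -6 (multiplicity 1), λ = -9/2 (multiplicity 1), λ = -3 (multiplicity 1), λ = -3/2 (multiplicity 1), λ = 0 (multiplicity 1)


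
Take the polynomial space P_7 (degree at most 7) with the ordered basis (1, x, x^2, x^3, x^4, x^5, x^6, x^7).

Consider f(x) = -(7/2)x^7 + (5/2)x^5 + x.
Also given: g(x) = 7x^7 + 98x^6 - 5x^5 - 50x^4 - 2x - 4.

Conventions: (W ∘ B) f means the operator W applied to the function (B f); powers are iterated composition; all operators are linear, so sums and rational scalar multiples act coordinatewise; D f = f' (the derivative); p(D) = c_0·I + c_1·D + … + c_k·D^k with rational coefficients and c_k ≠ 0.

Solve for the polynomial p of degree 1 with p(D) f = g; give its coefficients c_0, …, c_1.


D^0 f = -(7/2)x^7 + (5/2)x^5 + x
D^1 f = -(49/2)x^6 + (25/2)x^4 + 1
matching coefficients of g against c_0 f + c_1 Df + … from the top degree down determines the c_i
solution: c_0 = -2, c_1 = -4

c_0 = -2, c_1 = -4


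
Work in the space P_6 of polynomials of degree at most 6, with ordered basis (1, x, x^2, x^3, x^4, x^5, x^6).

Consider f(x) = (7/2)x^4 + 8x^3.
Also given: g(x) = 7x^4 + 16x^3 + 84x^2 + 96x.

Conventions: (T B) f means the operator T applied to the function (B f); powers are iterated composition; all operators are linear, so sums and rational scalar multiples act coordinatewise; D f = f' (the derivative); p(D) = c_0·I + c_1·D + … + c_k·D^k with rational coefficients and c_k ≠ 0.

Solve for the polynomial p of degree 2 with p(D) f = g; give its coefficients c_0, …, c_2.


D^0 f = (7/2)x^4 + 8x^3
D^1 f = 14x^3 + 24x^2
D^2 f = 42x^2 + 48x
matching coefficients of g against c_0 f + c_1 Df + … from the top degree down determines the c_i
solution: c_0 = 2, c_1 = 0, c_2 = 2

p(D) = 2·I + 2·D^2, i.e. c_0 = 2, c_1 = 0, c_2 = 2


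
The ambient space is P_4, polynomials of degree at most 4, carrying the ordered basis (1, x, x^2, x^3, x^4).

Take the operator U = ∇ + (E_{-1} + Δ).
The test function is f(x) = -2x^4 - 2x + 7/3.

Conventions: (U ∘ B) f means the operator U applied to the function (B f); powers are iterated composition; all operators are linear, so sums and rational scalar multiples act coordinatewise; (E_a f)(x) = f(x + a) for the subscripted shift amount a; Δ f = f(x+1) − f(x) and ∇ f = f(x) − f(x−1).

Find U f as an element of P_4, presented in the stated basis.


the image equals g(x) = -2x^4 - 8x^3 - 12x^2 - 10x - 5/3

∇ f = -8x^3 + 12x^2 - 8x
E_{-1} f = -2x^4 + 8x^3 - 12x^2 + 6x + 7/3
Δ f = -8x^3 - 12x^2 - 8x - 4
(E_{-1} + Δ) f = -2x^4 - 24x^2 - 2x - 5/3
(∇ + (E_{-1} + Δ)) f = -2x^4 - 8x^3 - 12x^2 - 10x - 5/3


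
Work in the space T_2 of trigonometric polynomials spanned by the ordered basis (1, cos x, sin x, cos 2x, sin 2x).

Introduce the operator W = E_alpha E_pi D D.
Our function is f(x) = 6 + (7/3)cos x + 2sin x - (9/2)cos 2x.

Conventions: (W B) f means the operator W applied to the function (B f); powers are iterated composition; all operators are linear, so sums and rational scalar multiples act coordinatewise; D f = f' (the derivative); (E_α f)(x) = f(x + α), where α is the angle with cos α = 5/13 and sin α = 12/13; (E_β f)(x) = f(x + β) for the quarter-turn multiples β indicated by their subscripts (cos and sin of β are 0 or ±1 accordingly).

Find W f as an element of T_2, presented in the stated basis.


the result is g(x) = (107/39)cos x - (18/13)sin x - (2142/169)cos 2x - (2160/169)sin 2x

D f = 2cos x - (7/3)sin x + 9sin 2x
D D f = -(7/3)cos x - 2sin x + 18cos 2x
E_pi D D f = (7/3)cos x + 2sin x + 18cos 2x
E_alpha E_pi D D f = (107/39)cos x - (18/13)sin x - (2142/169)cos 2x - (2160/169)sin 2x


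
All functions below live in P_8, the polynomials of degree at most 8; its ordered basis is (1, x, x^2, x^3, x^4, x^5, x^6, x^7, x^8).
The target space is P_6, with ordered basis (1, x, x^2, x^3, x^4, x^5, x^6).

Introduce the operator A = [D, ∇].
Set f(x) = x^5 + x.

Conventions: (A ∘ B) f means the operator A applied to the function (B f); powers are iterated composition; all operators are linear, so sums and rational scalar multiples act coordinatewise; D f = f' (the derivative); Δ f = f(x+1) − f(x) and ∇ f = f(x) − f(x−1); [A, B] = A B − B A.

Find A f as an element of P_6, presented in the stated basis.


∇ f = 5x^4 - 10x^3 + 10x^2 - 5x + 2
D ∇ f = 20x^3 - 30x^2 + 20x - 5
D f = 5x^4 + 1
∇ D f = 20x^3 - 30x^2 + 20x - 5
[D, ∇] f = 0

the image equals g(x) = 0


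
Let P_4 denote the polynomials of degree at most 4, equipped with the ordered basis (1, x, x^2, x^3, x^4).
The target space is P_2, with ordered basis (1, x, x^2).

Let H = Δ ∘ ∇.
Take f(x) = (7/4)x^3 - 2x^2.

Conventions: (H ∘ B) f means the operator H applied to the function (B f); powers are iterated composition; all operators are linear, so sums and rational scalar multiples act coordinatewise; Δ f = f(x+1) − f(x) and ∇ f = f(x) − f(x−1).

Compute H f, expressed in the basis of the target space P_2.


the result is g(x) = (21/2)x - 4

∇ f = (21/4)x^2 - (37/4)x + 15/4
Δ ∇ f = (21/2)x - 4


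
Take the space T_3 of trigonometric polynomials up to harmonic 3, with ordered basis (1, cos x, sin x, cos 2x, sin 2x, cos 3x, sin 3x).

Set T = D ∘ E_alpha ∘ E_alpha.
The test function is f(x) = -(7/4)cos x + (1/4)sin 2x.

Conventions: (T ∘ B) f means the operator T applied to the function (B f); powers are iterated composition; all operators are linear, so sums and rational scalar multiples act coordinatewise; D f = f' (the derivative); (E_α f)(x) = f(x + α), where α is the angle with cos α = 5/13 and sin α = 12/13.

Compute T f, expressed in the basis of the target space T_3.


E_alpha f = -(35/52)cos x + (21/13)sin x + (30/169)cos 2x - (119/676)sin 2x
E_alpha E_alpha f = (833/676)cos x + (210/169)sin x - (7140/28561)cos 2x - (239/114244)sin 2x
D E_alpha E_alpha f = (210/169)cos x - (833/676)sin x - (239/57122)cos 2x + (14280/28561)sin 2x

the result is g(x) = (210/169)cos x - (833/676)sin x - (239/57122)cos 2x + (14280/28561)sin 2x


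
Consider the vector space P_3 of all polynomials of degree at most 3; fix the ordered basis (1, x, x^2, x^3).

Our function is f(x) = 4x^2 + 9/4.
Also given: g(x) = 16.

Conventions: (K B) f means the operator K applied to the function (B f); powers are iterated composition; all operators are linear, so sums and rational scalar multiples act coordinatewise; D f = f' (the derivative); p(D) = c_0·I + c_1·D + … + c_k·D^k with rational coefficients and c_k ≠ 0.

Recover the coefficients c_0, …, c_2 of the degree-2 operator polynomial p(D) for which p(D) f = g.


p(D) = 2·D^2, i.e. c_0 = 0, c_1 = 0, c_2 = 2

D^0 f = 4x^2 + 9/4
D^1 f = 8x
D^2 f = 8
matching coefficients of g against c_0 f + c_1 Df + … from the top degree down determines the c_i
solution: c_0 = 0, c_1 = 0, c_2 = 2


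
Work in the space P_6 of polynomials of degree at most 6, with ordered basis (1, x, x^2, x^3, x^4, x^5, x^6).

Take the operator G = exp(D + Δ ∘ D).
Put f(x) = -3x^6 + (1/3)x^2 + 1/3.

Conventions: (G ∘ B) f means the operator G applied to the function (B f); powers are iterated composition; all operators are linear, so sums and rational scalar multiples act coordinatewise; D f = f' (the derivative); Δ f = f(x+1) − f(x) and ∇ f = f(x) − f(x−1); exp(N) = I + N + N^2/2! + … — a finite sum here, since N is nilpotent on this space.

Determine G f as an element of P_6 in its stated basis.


order-1 term: -18x^5 - 90x^4 - 180x^3 - 180x^2 - (268/3)x - 52/3
order-2 term: -45x^4 - 360x^3 - 1080x^2 - 1440x - 2159/3
order-3 term: -60x^3 - 540x^2 - 1620x - 1620
order-4 term: -45x^2 - 360x - 720
order-5 term: -18x - 90
order-6 term: -3
the series for exp(D + Δ ∘ D) f terminates at order 6
exp(D + Δ ∘ D) f = -3x^6 - 18x^5 - 135x^4 - 600x^3 - (5534/3)x^2 - (10582/3)x - 9509/3

g(x) = -3x^6 - 18x^5 - 135x^4 - 600x^3 - (5534/3)x^2 - (10582/3)x - 9509/3


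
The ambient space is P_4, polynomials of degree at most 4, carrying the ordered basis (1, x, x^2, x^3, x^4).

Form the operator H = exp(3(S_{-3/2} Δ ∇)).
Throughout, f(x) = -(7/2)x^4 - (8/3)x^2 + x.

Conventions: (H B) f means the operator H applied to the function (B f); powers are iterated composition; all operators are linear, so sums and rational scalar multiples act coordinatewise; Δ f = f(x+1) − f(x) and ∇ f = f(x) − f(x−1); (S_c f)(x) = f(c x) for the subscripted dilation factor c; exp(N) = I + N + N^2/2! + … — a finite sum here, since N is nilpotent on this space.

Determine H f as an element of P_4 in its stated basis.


the result is g(x) = -(7/2)x^4 - (1717/6)x^2 + x - 1775/2

order-1 term: -(567/2)x^2 - 37
order-2 term: -1701/2
the series for exp(3(S_{-3/2} Δ ∇)) f terminates at order 2
exp(3(S_{-3/2} Δ ∇)) f = -(7/2)x^4 - (1717/6)x^2 + x - 1775/2


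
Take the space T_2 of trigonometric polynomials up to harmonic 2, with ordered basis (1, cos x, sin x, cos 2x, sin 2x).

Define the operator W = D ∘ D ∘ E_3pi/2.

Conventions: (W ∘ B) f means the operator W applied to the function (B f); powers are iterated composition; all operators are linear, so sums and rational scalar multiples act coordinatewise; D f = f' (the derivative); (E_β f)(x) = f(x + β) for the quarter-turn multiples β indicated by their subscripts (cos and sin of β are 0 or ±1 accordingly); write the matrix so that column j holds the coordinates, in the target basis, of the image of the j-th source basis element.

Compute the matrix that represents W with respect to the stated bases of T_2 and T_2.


the matrix is [[0, 0, 0, 0, 0]; [0, 0, 1, 0, 0]; [0, -1, 0, 0, 0]; [0, 0, 0, 4, 0]; [0, 0, 0, 0, 4]] (rows listed top to bottom)

image of 1: 0
image of cos x: -sin x
image of sin x: cos x
image of cos 2x: 4cos 2x
image of sin 2x: 4sin 2x
each image's coordinates form column j of the matrix


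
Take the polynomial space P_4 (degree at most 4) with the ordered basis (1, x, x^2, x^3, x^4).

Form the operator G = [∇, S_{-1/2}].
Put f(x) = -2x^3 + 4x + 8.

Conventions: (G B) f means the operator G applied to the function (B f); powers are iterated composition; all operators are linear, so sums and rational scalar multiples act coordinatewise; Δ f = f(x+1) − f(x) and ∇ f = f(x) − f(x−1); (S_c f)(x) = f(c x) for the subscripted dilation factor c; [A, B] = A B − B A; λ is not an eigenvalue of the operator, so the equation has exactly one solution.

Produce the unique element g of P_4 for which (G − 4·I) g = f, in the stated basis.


the image equals g(x) = (1/2)x^3 - (9/64)x^2 - (611/512)x - 7043/4096

write g with unknown coordinates in the stated basis and equate coefficients in (G − 4·I) g = f
solving from the highest basis element down gives g = (1/2)x^3 - (9/64)x^2 - (611/512)x - 7043/4096
check: G g = -(9/16)x^2 - (99/128)x + 1149/1024
so G g − 4·g = -2x^3 + 4x + 8 = f ✓


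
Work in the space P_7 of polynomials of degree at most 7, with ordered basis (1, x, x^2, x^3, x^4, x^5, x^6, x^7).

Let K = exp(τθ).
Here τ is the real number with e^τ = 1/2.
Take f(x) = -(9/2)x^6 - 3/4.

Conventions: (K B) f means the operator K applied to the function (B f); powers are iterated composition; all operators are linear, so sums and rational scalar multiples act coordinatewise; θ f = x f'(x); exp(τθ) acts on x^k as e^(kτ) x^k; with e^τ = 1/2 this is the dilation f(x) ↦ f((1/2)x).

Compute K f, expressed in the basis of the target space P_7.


the image equals g(x) = -(9/128)x^6 - 3/4

exp(τθ) x^k = e^(kτ) x^k; with e^τ = 1/2 this sends x^k to (1/2)^k x^k
x^6 ↦ 1/64 x^6
applying this coordinatewise to f: exp(τθ) f = -(9/128)x^6 - 3/4


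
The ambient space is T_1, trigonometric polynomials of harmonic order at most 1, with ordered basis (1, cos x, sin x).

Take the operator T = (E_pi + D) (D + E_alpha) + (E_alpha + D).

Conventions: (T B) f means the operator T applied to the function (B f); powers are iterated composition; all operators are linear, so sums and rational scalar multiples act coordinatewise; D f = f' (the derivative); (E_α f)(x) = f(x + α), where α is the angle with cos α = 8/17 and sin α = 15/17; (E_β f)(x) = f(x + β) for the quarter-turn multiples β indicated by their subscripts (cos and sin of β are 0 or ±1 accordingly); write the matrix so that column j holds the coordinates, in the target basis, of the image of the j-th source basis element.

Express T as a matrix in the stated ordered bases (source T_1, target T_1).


the matrix is [[2, 0, 0]; [0, -32/17, 8/17]; [0, -8/17, -32/17]] (rows listed top to bottom)

image of 1: 2
image of cos x: -(32/17)cos x - (8/17)sin x
image of sin x: (8/17)cos x - (32/17)sin x
each image's coordinates form column j of the matrix


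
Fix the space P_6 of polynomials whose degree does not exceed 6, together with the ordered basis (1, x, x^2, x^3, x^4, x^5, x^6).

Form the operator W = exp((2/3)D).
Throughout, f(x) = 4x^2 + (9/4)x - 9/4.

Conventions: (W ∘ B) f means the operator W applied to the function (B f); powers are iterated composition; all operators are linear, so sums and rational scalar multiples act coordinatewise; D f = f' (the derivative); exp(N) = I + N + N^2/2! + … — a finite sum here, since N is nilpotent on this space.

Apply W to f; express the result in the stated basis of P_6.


the result is g(x) = 4x^2 + (91/12)x + 37/36

order-1 term: (16/3)x + 3/2
order-2 term: 16/9
the series for exp((2/3)D) f terminates at order 2
exp((2/3)D) f = 4x^2 + (91/12)x + 37/36


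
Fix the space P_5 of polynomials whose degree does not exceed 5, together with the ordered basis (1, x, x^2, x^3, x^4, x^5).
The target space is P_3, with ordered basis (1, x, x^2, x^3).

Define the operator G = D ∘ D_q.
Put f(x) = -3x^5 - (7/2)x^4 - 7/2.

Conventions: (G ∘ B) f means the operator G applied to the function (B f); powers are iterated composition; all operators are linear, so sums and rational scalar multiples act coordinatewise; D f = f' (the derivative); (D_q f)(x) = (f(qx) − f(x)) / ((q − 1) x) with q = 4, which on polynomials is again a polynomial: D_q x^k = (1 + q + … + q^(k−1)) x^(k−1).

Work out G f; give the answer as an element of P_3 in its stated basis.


D_q f = -1023x^4 - (595/2)x^3
D D_q f = -4092x^3 - (1785/2)x^2

g(x) = -4092x^3 - (1785/2)x^2


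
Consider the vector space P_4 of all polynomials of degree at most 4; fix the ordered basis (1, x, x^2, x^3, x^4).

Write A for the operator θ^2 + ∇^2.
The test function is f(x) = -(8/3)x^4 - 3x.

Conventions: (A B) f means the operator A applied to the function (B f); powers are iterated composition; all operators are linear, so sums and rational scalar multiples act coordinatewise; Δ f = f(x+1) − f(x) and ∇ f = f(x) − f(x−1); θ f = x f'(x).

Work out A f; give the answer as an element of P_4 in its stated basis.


the image equals g(x) = -(128/3)x^4 - 32x^2 + 61x - 112/3

θ f = -(32/3)x^4 - 3x
θ θ f = -(128/3)x^4 - 3x
∇ f = -(32/3)x^3 + 16x^2 - (32/3)x - 1/3
∇ ∇ f = -32x^2 + 64x - 112/3
(θ^2 + ∇^2) f = -(128/3)x^4 - 32x^2 + 61x - 112/3


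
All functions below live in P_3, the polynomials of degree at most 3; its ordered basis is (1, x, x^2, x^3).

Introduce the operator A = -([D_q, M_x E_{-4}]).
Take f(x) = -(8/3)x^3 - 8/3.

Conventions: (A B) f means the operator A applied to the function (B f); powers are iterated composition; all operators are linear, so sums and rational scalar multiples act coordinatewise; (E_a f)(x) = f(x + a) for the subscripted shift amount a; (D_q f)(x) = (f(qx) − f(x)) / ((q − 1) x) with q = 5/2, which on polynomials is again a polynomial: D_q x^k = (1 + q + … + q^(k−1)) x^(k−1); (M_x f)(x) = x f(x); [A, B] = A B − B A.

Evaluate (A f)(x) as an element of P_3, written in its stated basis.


E_{-4} f = -(8/3)x^3 + 32x^2 - 128x + 168
M_x E_{-4} f = -(8/3)x^4 + 32x^3 - 128x^2 + 168x
D_q (M_x E_{-4}) f = -(203/3)x^3 + 312x^2 - 448x + 168
D_q f = -26x^2
E_{-4} D_q f = -26x^2 + 208x - 416
M_x E_{-4} D_q f = -26x^3 + 208x^2 - 416x
[D_q, M_x E_{-4}] f = -(125/3)x^3 + 104x^2 - 32x + 168
(-([D_q, M_x E_{-4}])) f = (125/3)x^3 - 104x^2 + 32x - 168

the image equals g(x) = (125/3)x^3 - 104x^2 + 32x - 168


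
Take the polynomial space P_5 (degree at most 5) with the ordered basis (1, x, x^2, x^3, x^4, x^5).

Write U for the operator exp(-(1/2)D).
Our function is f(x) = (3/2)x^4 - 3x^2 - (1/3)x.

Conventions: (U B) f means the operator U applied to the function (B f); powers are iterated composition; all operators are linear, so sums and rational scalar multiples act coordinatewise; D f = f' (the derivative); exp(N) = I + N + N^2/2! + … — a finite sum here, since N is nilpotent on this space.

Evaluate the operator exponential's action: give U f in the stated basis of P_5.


order-1 term: -3x^3 + 3x + 1/6
order-2 term: (9/4)x^2 - 3/4
order-3 term: -(3/4)x
order-4 term: 3/32
the series for exp(-(1/2)D) f terminates at order 4
exp(-(1/2)D) f = (3/2)x^4 - 3x^3 - (3/4)x^2 + (23/12)x - 47/96

the image equals g(x) = (3/2)x^4 - 3x^3 - (3/4)x^2 + (23/12)x - 47/96


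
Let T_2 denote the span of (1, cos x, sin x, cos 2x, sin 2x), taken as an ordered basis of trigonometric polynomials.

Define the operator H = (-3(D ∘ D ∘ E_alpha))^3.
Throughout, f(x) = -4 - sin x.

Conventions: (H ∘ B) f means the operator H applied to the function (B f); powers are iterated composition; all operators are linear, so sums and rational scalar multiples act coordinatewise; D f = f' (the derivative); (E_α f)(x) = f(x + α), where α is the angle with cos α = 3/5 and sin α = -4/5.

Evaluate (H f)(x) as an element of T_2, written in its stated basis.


the image equals g(x) = (1188/125)cos x + (3159/125)sin x

E_alpha f = -4 + (4/5)cos x - (3/5)sin x
D E_alpha f = -(3/5)cos x - (4/5)sin x
D D E_alpha f = -(4/5)cos x + (3/5)sin x
(-3(D ∘ D ∘ E_alpha)) f = (12/5)cos x - (9/5)sin x
E_alpha (-3(D ∘ D ∘ E_alpha)) f = (72/25)cos x + (21/25)sin x
D E_alpha (-3(D ∘ D ∘ E_alpha)) f = (21/25)cos x - (72/25)sin x
D D E_alpha (-3(D ∘ D ∘ E_alpha)) f = -(72/25)cos x - (21/25)sin x
(-3(D ∘ D ∘ E_alpha)) (-3(D ∘ D ∘ E_alpha)) f = (216/25)cos x + (63/25)sin x
E_alpha (-3(D ∘ D ∘ E_alpha)) (-3(D ∘ D ∘ E_alpha)) f = (396/125)cos x + (1053/125)sin x
D E_alpha (-3(D ∘ D ∘ E_alpha)) (-3(D ∘ D ∘ E_alpha)) f = (1053/125)cos x - (396/125)sin x
D D E_alpha (-3(D ∘ D ∘ E_alpha)) (-3(D ∘ D ∘ E_alpha)) f = -(396/125)cos x - (1053/125)sin x
(-3(D ∘ D ∘ E_alpha)) (-3(D ∘ D ∘ E_alpha)) (-3(D ∘ D ∘ E_alpha)) f = (1188/125)cos x + (3159/125)sin x


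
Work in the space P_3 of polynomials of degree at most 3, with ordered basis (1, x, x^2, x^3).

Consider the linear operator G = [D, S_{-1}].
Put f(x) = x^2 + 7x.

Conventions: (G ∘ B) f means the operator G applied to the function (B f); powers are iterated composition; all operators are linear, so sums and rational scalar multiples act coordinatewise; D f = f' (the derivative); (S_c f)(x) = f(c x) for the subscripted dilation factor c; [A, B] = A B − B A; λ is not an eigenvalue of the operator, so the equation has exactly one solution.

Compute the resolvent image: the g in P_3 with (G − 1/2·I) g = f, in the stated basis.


g(x) = -2x^2 - 30x + 120

write g with unknown coordinates in the stated basis and equate coefficients in (G − 1/2·I) g = f
solving from the highest basis element down gives g = -2x^2 - 30x + 120
check: G g = -8x + 60
so G g − 1/2·g = x^2 + 7x = f ✓


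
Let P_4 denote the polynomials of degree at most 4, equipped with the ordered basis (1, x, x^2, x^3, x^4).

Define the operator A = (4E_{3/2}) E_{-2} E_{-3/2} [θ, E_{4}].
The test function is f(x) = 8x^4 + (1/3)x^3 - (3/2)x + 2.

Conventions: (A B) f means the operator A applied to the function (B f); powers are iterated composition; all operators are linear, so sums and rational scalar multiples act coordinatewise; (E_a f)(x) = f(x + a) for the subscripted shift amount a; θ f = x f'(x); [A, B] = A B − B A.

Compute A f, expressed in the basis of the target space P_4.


E_{4} f = 8x^4 + (385/3)x^3 + 772x^2 + (4125/2)x + 6196/3
θ E_{4} f = 32x^4 + 385x^3 + 1544x^2 + (4125/2)x
θ f = 32x^4 + x^3 - (3/2)x
E_{4} θ f = 32x^4 + 513x^3 + 3084x^2 + (16477/2)x + 8250
[θ, E_{4}] f = -128x^3 - 1540x^2 - 6176x - 8250
E_{-3/2} [θ, E_{4}] f = -128x^3 - 964x^2 - 2420x - 2019
E_{-2} E_{-3/2} [θ, E_{4}] f = -128x^3 - 196x^2 - 100x - 11
E_{3/2} (E_{-2} E_{-3/2}) [θ, E_{4}] f = -128x^3 - 772x^2 - 1552x - 1034
(4E_{3/2}) (E_{-2} E_{-3/2}) [θ, E_{4}] f = -512x^3 - 3088x^2 - 6208x - 4136

the result is g(x) = -512x^3 - 3088x^2 - 6208x - 4136


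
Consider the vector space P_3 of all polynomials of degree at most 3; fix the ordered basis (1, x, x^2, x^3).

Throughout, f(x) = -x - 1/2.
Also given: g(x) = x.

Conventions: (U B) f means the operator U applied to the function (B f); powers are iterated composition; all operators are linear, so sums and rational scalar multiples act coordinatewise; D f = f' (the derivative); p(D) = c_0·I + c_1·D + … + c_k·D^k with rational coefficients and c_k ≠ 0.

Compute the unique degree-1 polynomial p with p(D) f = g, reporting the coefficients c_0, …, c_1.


D^0 f = -x - 1/2
D^1 f = -1
matching coefficients of g against c_0 f + c_1 Df + … from the top degree down determines the c_i
solution: c_0 = -1, c_1 = 1/2

p(D) = -I + (1/2)·D, i.e. c_0 = -1, c_1 = 1/2


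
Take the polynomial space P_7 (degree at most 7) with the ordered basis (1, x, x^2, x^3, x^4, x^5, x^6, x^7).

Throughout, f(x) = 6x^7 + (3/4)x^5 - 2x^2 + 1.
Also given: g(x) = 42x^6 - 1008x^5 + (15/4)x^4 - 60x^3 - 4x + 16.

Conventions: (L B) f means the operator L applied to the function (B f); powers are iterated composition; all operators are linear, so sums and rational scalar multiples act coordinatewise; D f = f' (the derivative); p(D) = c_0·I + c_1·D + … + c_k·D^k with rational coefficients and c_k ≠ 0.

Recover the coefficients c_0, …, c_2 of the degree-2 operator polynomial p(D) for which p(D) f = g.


c_0 = 0, c_1 = 1, c_2 = -4

D^0 f = 6x^7 + (3/4)x^5 - 2x^2 + 1
D^1 f = 42x^6 + (15/4)x^4 - 4x
D^2 f = 252x^5 + 15x^3 - 4
matching coefficients of g against c_0 f + c_1 Df + … from the top degree down determines the c_i
solution: c_0 = 0, c_1 = 1, c_2 = -4


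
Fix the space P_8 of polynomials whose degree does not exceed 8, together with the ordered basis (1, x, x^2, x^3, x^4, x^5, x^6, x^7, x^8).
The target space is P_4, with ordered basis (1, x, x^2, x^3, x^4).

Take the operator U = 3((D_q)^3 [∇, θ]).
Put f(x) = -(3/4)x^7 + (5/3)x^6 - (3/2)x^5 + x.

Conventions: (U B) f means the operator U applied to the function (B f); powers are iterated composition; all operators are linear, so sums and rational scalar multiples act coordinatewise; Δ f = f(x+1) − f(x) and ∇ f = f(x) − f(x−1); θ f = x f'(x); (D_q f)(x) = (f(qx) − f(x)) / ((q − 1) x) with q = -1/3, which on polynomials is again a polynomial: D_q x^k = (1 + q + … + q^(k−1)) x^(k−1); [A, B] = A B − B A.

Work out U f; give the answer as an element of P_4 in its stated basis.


the result is g(x) = -(388570/59049)x^3 + (354410/6561)x^2 - (38150/243)x + 3290/9

θ f = -(21/4)x^7 + 10x^6 - (15/2)x^5 + x
∇ θ f = -(147/4)x^6 + (681/4)x^5 - (1485/4)x^4 + (1835/4)x^3 - (1341/4)x^2 + (537/4)x - 87/4
∇ f = -(21/4)x^6 + (103/4)x^5 - (235/4)x^4 + (895/12)x^3 - (223/4)x^2 + (91/4)x - 35/12
θ ∇ f = -(63/2)x^6 + (515/4)x^5 - 235x^4 + (895/4)x^3 - (223/2)x^2 + (91/4)x
[∇, θ] f = -(21/4)x^6 + (83/2)x^5 - (545/4)x^4 + 235x^3 - (895/4)x^2 + (223/2)x - 87/4
D_q [∇, θ] f = -(637/162)x^5 + (5063/162)x^4 - (2725/27)x^3 + (1645/9)x^2 - (895/6)x + 223/2
D_q D_q [∇, θ] f = -(38857/13122)x^4 + (50630/2187)x^3 - (19075/243)x^2 + (3290/27)x - 895/6
D_q D_q D_q [∇, θ] f = -(388570/177147)x^3 + (354410/19683)x^2 - (38150/729)x + 3290/27
(3((D_q)^3 [∇, θ])) f = -(388570/59049)x^3 + (354410/6561)x^2 - (38150/243)x + 3290/9


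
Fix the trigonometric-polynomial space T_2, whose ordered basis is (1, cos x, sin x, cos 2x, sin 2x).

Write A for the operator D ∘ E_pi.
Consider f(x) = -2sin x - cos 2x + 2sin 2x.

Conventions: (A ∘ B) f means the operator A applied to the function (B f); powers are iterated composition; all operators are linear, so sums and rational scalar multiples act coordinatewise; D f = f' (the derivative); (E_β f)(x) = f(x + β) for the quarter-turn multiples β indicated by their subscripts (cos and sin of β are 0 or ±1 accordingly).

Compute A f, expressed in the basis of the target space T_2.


E_pi f = 2sin x - cos 2x + 2sin 2x
D E_pi f = 2cos x + 4cos 2x + 2sin 2x

the image equals g(x) = 2cos x + 4cos 2x + 2sin 2x


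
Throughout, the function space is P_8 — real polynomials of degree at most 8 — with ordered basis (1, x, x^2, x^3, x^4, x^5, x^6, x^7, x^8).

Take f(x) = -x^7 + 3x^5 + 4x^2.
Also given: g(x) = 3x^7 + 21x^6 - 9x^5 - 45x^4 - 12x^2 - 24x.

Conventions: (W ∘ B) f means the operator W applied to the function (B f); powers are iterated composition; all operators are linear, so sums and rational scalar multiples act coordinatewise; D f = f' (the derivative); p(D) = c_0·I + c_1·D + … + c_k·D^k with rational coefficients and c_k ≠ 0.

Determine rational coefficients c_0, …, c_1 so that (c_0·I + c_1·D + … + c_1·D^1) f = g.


p(D) = -3·I − 3·D, i.e. c_0 = -3, c_1 = -3

D^0 f = -x^7 + 3x^5 + 4x^2
D^1 f = -7x^6 + 15x^4 + 8x
matching coefficients of g against c_0 f + c_1 Df + … from the top degree down determines the c_i
solution: c_0 = -3, c_1 = -3


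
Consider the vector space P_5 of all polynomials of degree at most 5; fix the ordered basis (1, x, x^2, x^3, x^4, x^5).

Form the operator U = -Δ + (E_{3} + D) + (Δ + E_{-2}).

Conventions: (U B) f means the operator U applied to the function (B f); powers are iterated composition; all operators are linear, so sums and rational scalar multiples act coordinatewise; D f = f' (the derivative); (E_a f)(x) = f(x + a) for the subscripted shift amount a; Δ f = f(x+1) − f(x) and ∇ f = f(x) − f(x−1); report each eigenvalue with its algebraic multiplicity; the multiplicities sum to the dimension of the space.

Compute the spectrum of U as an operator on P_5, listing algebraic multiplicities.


image of 1: 2
image of x: 2x + 2
image of x^2: 2x^2 + 4x + 13
image of x^3: 2x^3 + 6x^2 + 39x + 19
image of x^4: 2x^4 + 8x^3 + 78x^2 + 76x + 97
image of x^5: 2x^5 + 10x^4 + 130x^3 + 190x^2 + 485x + 211
the matrix is upper triangular; its diagonal is (2, 2, 2, 2, 2, 2)
for a triangular matrix the eigenvalues are the diagonal entries, with algebraic multiplicity their repetition count

λ = 2 (multiplicity 6)


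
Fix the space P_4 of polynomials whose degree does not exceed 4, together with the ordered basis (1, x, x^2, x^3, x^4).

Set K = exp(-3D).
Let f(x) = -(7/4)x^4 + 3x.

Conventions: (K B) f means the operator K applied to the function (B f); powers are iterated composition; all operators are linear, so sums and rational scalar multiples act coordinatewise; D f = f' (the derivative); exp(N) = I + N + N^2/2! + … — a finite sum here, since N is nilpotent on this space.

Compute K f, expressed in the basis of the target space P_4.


g(x) = -(7/4)x^4 + 21x^3 - (189/2)x^2 + 192x - 603/4

order-1 term: 21x^3 - 9
order-2 term: -(189/2)x^2
order-3 term: 189x
order-4 term: -567/4
the series for exp(-3D) f terminates at order 4
exp(-3D) f = -(7/4)x^4 + 21x^3 - (189/2)x^2 + 192x - 603/4


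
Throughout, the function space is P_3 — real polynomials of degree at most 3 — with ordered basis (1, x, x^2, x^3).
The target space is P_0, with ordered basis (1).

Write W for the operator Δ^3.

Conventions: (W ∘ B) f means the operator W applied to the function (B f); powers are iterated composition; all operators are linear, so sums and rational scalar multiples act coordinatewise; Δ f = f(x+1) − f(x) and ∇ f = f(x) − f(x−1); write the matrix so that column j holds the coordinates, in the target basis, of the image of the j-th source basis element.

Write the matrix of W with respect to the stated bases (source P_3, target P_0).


the matrix is [[0, 0, 0, 6]] (rows listed top to bottom)

image of 1: 0
image of x: 0
image of x^2: 0
image of x^3: 6
each image's coordinates form column j of the matrix


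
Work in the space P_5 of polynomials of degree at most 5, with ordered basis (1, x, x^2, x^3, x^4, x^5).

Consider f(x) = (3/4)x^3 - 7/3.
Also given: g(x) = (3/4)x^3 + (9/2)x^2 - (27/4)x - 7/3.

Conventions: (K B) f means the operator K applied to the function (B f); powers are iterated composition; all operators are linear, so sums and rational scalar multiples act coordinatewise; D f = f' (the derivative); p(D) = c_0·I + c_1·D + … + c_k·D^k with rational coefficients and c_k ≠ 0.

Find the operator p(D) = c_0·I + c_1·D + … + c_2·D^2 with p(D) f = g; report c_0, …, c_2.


p(D) = I + 2·D − (3/2)·D^2, i.e. c_0 = 1, c_1 = 2, c_2 = -3/2

D^0 f = (3/4)x^3 - 7/3
D^1 f = (9/4)x^2
D^2 f = (9/2)x
matching coefficients of g against c_0 f + c_1 Df + … from the top degree down determines the c_i
solution: c_0 = 1, c_1 = 2, c_2 = -3/2


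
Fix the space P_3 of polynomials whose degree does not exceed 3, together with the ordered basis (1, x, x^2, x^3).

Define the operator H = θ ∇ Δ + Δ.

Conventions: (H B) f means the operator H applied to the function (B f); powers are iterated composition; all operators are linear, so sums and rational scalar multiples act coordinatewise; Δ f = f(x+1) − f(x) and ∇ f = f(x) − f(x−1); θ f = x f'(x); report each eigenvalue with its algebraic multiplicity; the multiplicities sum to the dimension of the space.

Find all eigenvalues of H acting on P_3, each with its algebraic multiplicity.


λ = 0 (multiplicity 4)

image of 1: 0
image of x: 1
image of x^2: 2x + 1
image of x^3: 3x^2 + 9x + 1
the matrix is upper triangular; its diagonal is (0, 0, 0, 0)
for a triangular matrix the eigenvalues are the diagonal entries, with algebraic multiplicity their repetition count


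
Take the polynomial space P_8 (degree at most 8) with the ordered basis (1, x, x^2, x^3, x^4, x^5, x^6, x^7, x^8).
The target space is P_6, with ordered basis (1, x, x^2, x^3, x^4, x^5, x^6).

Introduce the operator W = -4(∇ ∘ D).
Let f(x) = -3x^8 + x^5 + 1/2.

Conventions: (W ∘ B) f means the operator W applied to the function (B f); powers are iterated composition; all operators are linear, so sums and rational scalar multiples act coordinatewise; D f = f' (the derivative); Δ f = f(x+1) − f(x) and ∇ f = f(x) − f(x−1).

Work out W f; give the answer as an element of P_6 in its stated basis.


the result is g(x) = 672x^6 - 2016x^5 + 3360x^4 - 3440x^3 + 2136x^2 - 752x + 116

D f = -24x^7 + 5x^4
∇ D f = -168x^6 + 504x^5 - 840x^4 + 860x^3 - 534x^2 + 188x - 29
(-4(∇ ∘ D)) f = 672x^6 - 2016x^5 + 3360x^4 - 3440x^3 + 2136x^2 - 752x + 116


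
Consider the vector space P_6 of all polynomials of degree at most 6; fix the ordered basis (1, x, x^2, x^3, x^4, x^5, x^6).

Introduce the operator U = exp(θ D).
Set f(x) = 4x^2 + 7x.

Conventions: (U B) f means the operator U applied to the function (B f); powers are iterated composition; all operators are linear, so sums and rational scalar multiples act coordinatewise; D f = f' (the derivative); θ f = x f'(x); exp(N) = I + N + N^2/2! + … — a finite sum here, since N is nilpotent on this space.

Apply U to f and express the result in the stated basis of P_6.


the image equals g(x) = 4x^2 + 15x

order-1 term: 8x
the series for exp(θ D) f terminates at order 1
exp(θ D) f = 4x^2 + 15x


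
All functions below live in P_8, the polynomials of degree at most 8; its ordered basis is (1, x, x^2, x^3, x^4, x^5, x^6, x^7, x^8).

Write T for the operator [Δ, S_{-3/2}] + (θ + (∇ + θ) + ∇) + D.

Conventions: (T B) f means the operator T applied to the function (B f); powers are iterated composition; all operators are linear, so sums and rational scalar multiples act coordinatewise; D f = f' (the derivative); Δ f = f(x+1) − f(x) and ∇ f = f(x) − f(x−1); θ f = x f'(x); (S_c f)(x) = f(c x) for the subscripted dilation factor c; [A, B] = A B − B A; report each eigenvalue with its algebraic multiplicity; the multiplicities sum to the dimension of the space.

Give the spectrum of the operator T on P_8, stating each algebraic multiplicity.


λ = 0 (multiplicity 1), λ = 2 (multiplicity 1), λ = 4 (multiplicity 1), λ = 6 (multiplicity 1), λ = 8 (multiplicity 1), λ = 10 (multiplicity 1), λ = 12 (multiplicity 1), λ = 14 (multiplicity 1), λ = 16 (multiplicity 1)

image of 1: 0
image of x: 2x + 1/2
image of x^2: 4x^2 + (27/2)x - 3/4
image of x^3: 6x^3 - (63/8)x^2 - (93/8)x - 19/8
image of x^4: 8x^4 + (183/4)x^3 + (39/8)x^2 + (137/4)x + 33/16
image of x^5: 10x^5 - (1545/32)x^4 - (995/16)x^3 - (1255/16)x^2 - (1295/32)x - 211/32
image of x^6: 12x^6 + (4221/32)x^5 + (4155/64)x^4 + (5365/16)x^3 + (6855/64)x^2 + (2859/32)x + 537/64
image of x^7: 14x^7 - (22827/128)x^6 - (30891/128)x^5 - (90265/128)x^4 - (70385/128)x^3 - (46599/128)x^2 - (15757/128)x - 2059/128
image of x^8: 16x^8 + (11703/32)x^7 + (21931/64)x^6 + (63119/32)x^5 + (166355/128)x^4 + (55559/32)x^3 + (38311/64)x^2 + (7457/32)x + 5793/256
the matrix is upper triangular; its diagonal is (0, 2, 4, 6, 8, 10, 12, 14, 16)
for a triangular matrix the eigenvalues are the diagonal entries, with algebraic multiplicity their repetition count


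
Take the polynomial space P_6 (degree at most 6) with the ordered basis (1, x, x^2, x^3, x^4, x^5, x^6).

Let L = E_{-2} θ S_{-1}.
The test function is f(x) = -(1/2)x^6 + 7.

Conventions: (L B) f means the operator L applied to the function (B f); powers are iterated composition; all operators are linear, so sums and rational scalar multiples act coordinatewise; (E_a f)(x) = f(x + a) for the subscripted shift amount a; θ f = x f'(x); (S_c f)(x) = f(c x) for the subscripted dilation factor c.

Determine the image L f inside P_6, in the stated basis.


S_{-1} f = -(1/2)x^6 + 7
θ S_{-1} f = -3x^6
E_{-2} (θ S_{-1}) f = -3x^6 + 36x^5 - 180x^4 + 480x^3 - 720x^2 + 576x - 192

the image equals g(x) = -3x^6 + 36x^5 - 180x^4 + 480x^3 - 720x^2 + 576x - 192
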